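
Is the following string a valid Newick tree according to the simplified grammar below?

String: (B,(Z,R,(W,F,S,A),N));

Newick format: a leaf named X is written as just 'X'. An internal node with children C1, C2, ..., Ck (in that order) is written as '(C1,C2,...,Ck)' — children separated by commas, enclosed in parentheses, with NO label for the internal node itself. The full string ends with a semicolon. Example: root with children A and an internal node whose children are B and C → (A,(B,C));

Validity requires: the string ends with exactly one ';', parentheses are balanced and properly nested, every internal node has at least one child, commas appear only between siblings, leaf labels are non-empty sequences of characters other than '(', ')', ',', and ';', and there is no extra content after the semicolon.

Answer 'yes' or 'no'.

Answer: yes

Derivation:
Input: (B,(Z,R,(W,F,S,A),N));
Paren balance: 3 '(' vs 3 ')' OK
Ends with single ';': True
Full parse: OK
Valid: True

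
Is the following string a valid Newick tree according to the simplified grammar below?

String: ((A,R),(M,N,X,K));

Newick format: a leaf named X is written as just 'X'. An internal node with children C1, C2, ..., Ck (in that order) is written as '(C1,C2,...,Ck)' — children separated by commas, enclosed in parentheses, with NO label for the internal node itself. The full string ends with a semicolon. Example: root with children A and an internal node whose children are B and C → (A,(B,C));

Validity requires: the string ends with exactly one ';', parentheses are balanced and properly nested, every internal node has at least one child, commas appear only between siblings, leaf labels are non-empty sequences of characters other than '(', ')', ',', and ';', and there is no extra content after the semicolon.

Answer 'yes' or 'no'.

Input: ((A,R),(M,N,X,K));
Paren balance: 3 '(' vs 3 ')' OK
Ends with single ';': True
Full parse: OK
Valid: True

Answer: yes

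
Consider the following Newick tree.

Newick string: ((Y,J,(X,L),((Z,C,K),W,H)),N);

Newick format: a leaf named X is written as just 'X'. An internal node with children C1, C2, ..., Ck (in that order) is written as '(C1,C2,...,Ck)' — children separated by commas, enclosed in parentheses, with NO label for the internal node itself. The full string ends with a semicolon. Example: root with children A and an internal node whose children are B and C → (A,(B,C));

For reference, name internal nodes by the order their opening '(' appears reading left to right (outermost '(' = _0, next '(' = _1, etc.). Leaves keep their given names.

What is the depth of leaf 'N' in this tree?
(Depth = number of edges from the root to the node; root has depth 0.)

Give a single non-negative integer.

Newick: ((Y,J,(X,L),((Z,C,K),W,H)),N);
Naming internals by '(' encounter order: outermost '(' = _0, next = _1, ...
Query node: N
Path from root: _0 -> N
Depth of N: 1 (number of edges from root)

Answer: 1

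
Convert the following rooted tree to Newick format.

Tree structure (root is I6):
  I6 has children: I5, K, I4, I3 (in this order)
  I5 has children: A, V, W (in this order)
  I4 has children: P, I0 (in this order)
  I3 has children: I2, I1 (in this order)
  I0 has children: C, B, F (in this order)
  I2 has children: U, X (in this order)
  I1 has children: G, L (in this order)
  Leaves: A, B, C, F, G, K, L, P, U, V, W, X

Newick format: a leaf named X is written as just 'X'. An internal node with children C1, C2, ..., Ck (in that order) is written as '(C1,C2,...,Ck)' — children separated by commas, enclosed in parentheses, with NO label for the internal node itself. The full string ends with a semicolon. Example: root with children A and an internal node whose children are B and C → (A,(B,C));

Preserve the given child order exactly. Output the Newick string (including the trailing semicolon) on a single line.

Answer: ((A,V,W),K,(P,(C,B,F)),((U,X),(G,L)));

Derivation:
internal I6 with children ['I5', 'K', 'I4', 'I3']
  internal I5 with children ['A', 'V', 'W']
    leaf 'A' → 'A'
    leaf 'V' → 'V'
    leaf 'W' → 'W'
  → '(A,V,W)'
  leaf 'K' → 'K'
  internal I4 with children ['P', 'I0']
    leaf 'P' → 'P'
    internal I0 with children ['C', 'B', 'F']
      leaf 'C' → 'C'
      leaf 'B' → 'B'
      leaf 'F' → 'F'
    → '(C,B,F)'
  → '(P,(C,B,F))'
  internal I3 with children ['I2', 'I1']
    internal I2 with children ['U', 'X']
      leaf 'U' → 'U'
      leaf 'X' → 'X'
    → '(U,X)'
    internal I1 with children ['G', 'L']
      leaf 'G' → 'G'
      leaf 'L' → 'L'
    → '(G,L)'
  → '((U,X),(G,L))'
→ '((A,V,W),K,(P,(C,B,F)),((U,X),(G,L)))'
Final: ((A,V,W),K,(P,(C,B,F)),((U,X),(G,L)));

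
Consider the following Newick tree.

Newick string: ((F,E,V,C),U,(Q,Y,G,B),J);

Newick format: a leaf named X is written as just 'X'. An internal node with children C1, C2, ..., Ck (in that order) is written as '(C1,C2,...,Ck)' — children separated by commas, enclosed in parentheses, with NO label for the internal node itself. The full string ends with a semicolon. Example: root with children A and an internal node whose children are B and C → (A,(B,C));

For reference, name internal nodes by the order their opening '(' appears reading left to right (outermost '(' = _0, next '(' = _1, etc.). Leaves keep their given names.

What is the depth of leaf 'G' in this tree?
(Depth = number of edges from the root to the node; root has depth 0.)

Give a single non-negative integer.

Newick: ((F,E,V,C),U,(Q,Y,G,B),J);
Naming internals by '(' encounter order: outermost '(' = _0, next = _1, ...
Query node: G
Path from root: _0 -> _2 -> G
Depth of G: 2 (number of edges from root)

Answer: 2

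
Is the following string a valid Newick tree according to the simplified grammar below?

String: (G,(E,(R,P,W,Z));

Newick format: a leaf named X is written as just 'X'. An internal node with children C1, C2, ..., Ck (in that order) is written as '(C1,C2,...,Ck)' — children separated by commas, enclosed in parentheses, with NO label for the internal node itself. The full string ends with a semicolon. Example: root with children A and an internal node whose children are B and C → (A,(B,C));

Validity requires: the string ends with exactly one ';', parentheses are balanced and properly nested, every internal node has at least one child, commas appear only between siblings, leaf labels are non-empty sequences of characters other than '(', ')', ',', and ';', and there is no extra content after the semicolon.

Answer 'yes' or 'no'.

Answer: no

Derivation:
Input: (G,(E,(R,P,W,Z));
Paren balance: 3 '(' vs 2 ')' MISMATCH
Ends with single ';': True
Full parse: FAILS (expected , or ) at pos 16)
Valid: False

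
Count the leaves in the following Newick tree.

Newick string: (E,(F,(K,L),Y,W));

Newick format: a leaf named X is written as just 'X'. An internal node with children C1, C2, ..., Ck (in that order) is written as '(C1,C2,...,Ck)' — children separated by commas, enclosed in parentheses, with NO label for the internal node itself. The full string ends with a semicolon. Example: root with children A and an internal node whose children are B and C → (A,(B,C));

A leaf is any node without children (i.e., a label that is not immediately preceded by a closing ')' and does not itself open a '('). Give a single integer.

Answer: 6

Derivation:
Newick: (E,(F,(K,L),Y,W));
Scan left-to-right; a leaf is any maximal label run not followed by '(':
  pos 1: leaf 'E' → count = 1
  pos 4: leaf 'F' → count = 2
  pos 7: leaf 'K' → count = 3
  pos 9: leaf 'L' → count = 4
  pos 12: leaf 'Y' → count = 5
  pos 14: leaf 'W' → count = 6
Total leaves: 6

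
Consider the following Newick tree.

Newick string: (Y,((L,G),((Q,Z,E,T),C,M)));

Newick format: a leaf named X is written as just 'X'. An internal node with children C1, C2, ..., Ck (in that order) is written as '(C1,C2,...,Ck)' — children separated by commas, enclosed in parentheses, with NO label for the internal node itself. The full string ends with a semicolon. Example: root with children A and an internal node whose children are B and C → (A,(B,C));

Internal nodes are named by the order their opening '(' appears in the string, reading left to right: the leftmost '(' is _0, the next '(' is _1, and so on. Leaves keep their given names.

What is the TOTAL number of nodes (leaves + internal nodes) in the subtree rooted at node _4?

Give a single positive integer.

Newick: (Y,((L,G),((Q,Z,E,T),C,M)));
Locate _4: it is the '(' at position 11 (the 5th '(' reading left to right).
Query: subtree rooted at _4
_4: subtree_size = 1 + 4
  Q: subtree_size = 1 + 0
  Z: subtree_size = 1 + 0
  E: subtree_size = 1 + 0
  T: subtree_size = 1 + 0
Total subtree size of _4: 5

Answer: 5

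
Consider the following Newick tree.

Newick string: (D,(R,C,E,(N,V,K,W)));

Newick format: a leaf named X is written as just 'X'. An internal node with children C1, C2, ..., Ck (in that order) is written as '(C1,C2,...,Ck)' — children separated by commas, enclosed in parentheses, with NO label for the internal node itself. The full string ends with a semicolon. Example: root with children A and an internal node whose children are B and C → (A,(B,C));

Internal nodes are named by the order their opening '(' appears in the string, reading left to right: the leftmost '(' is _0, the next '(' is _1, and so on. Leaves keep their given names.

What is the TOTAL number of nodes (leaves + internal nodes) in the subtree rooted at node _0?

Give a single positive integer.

Newick: (D,(R,C,E,(N,V,K,W)));
Locate _0: it is the '(' at position 0 (the 1st '(' reading left to right).
Query: subtree rooted at _0
_0: subtree_size = 1 + 10
  D: subtree_size = 1 + 0
  _1: subtree_size = 1 + 8
    R: subtree_size = 1 + 0
    C: subtree_size = 1 + 0
    E: subtree_size = 1 + 0
    _2: subtree_size = 1 + 4
      N: subtree_size = 1 + 0
      V: subtree_size = 1 + 0
      K: subtree_size = 1 + 0
      W: subtree_size = 1 + 0
Total subtree size of _0: 11

Answer: 11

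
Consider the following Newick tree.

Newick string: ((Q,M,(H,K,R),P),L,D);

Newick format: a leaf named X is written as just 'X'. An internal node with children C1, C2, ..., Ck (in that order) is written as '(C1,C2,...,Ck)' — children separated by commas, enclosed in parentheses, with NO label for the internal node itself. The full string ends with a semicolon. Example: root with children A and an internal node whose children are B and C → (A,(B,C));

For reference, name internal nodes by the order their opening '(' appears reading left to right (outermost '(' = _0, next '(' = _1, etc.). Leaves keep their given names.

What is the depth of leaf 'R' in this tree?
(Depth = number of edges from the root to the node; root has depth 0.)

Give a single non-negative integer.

Newick: ((Q,M,(H,K,R),P),L,D);
Naming internals by '(' encounter order: outermost '(' = _0, next = _1, ...
Query node: R
Path from root: _0 -> _1 -> _2 -> R
Depth of R: 3 (number of edges from root)

Answer: 3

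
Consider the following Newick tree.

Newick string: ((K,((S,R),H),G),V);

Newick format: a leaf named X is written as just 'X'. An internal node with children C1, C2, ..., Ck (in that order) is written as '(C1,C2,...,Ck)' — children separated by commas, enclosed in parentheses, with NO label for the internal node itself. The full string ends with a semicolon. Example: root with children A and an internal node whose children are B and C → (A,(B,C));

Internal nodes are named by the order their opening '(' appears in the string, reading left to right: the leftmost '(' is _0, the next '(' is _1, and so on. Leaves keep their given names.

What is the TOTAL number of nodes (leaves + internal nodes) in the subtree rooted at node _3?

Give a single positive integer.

Answer: 3

Derivation:
Newick: ((K,((S,R),H),G),V);
Locate _3: it is the '(' at position 5 (the 4th '(' reading left to right).
Query: subtree rooted at _3
_3: subtree_size = 1 + 2
  S: subtree_size = 1 + 0
  R: subtree_size = 1 + 0
Total subtree size of _3: 3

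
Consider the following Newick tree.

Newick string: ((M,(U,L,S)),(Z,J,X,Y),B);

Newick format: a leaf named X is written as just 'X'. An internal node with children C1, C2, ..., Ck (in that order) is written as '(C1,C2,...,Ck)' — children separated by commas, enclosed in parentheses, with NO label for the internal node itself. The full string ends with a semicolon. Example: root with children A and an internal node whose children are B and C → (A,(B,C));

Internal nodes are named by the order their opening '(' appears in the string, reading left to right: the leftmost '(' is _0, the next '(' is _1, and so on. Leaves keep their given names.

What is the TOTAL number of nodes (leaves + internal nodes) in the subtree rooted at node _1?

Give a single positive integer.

Newick: ((M,(U,L,S)),(Z,J,X,Y),B);
Locate _1: it is the '(' at position 1 (the 2nd '(' reading left to right).
Query: subtree rooted at _1
_1: subtree_size = 1 + 5
  M: subtree_size = 1 + 0
  _2: subtree_size = 1 + 3
    U: subtree_size = 1 + 0
    L: subtree_size = 1 + 0
    S: subtree_size = 1 + 0
Total subtree size of _1: 6

Answer: 6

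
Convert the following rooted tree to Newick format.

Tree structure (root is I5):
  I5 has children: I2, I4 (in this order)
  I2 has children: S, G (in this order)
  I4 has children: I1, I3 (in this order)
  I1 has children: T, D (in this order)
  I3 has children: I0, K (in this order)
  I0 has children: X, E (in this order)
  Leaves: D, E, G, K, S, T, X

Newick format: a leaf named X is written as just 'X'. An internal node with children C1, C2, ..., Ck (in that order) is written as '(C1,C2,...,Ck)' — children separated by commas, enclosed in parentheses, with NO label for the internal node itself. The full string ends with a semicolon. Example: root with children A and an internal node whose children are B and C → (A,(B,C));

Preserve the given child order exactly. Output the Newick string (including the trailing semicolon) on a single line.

internal I5 with children ['I2', 'I4']
  internal I2 with children ['S', 'G']
    leaf 'S' → 'S'
    leaf 'G' → 'G'
  → '(S,G)'
  internal I4 with children ['I1', 'I3']
    internal I1 with children ['T', 'D']
      leaf 'T' → 'T'
      leaf 'D' → 'D'
    → '(T,D)'
    internal I3 with children ['I0', 'K']
      internal I0 with children ['X', 'E']
        leaf 'X' → 'X'
        leaf 'E' → 'E'
      → '(X,E)'
      leaf 'K' → 'K'
    → '((X,E),K)'
  → '((T,D),((X,E),K))'
→ '((S,G),((T,D),((X,E),K)))'
Final: ((S,G),((T,D),((X,E),K)));

Answer: ((S,G),((T,D),((X,E),K)));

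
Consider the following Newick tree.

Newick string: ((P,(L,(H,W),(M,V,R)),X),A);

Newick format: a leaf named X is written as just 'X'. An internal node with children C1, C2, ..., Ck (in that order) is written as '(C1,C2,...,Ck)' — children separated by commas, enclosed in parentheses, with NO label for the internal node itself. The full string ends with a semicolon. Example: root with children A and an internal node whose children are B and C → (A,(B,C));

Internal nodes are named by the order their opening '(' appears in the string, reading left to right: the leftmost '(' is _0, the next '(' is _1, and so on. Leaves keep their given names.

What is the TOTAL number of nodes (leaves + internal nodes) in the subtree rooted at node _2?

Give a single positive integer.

Newick: ((P,(L,(H,W),(M,V,R)),X),A);
Locate _2: it is the '(' at position 4 (the 3rd '(' reading left to right).
Query: subtree rooted at _2
_2: subtree_size = 1 + 8
  L: subtree_size = 1 + 0
  _3: subtree_size = 1 + 2
    H: subtree_size = 1 + 0
    W: subtree_size = 1 + 0
  _4: subtree_size = 1 + 3
    M: subtree_size = 1 + 0
    V: subtree_size = 1 + 0
    R: subtree_size = 1 + 0
Total subtree size of _2: 9

Answer: 9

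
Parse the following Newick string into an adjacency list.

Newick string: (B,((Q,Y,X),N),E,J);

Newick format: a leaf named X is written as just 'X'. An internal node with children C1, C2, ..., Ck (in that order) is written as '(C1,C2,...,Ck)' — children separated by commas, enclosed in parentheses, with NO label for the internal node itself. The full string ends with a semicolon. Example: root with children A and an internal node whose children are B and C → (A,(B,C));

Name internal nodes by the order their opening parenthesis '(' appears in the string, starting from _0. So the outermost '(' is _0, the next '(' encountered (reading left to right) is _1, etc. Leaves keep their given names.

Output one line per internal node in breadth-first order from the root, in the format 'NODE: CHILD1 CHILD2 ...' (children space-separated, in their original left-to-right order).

Input: (B,((Q,Y,X),N),E,J);
Scanning left-to-right, naming '(' by encounter order:
  pos 0: '(' -> open internal node _0 (depth 1)
  pos 3: '(' -> open internal node _1 (depth 2)
  pos 4: '(' -> open internal node _2 (depth 3)
  pos 10: ')' -> close internal node _2 (now at depth 2)
  pos 13: ')' -> close internal node _1 (now at depth 1)
  pos 18: ')' -> close internal node _0 (now at depth 0)
Total internal nodes: 3
BFS adjacency from root:
  _0: B _1 E J
  _1: _2 N
  _2: Q Y X

Answer: _0: B _1 E J
_1: _2 N
_2: Q Y X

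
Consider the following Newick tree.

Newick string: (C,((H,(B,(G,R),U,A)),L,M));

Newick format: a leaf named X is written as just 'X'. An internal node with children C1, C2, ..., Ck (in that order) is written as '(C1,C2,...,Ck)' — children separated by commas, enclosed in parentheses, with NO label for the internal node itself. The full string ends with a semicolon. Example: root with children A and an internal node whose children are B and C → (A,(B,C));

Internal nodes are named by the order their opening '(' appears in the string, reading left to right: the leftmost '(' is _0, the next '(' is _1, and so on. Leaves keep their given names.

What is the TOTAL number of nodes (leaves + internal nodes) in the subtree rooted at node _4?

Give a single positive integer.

Newick: (C,((H,(B,(G,R),U,A)),L,M));
Locate _4: it is the '(' at position 10 (the 5th '(' reading left to right).
Query: subtree rooted at _4
_4: subtree_size = 1 + 2
  G: subtree_size = 1 + 0
  R: subtree_size = 1 + 0
Total subtree size of _4: 3

Answer: 3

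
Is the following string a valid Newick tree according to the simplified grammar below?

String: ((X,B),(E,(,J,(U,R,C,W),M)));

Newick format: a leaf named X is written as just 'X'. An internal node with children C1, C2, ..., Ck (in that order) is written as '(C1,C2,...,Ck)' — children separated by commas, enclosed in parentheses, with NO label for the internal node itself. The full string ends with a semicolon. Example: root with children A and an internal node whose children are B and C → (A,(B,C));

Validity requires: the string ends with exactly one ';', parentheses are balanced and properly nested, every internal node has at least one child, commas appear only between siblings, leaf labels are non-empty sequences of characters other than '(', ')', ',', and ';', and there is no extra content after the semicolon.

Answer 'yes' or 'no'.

Answer: no

Derivation:
Input: ((X,B),(E,(,J,(U,R,C,W),M)));
Paren balance: 5 '(' vs 5 ')' OK
Ends with single ';': True
Full parse: FAILS (empty leaf label at pos 11)
Valid: False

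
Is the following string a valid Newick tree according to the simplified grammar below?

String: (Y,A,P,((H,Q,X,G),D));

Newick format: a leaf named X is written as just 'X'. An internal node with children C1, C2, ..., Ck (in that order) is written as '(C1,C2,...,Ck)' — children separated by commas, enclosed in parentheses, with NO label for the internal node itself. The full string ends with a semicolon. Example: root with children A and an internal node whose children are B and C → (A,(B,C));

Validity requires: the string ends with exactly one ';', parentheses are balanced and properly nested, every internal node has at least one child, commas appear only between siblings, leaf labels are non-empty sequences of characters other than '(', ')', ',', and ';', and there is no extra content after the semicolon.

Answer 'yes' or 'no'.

Input: (Y,A,P,((H,Q,X,G),D));
Paren balance: 3 '(' vs 3 ')' OK
Ends with single ';': True
Full parse: OK
Valid: True

Answer: yes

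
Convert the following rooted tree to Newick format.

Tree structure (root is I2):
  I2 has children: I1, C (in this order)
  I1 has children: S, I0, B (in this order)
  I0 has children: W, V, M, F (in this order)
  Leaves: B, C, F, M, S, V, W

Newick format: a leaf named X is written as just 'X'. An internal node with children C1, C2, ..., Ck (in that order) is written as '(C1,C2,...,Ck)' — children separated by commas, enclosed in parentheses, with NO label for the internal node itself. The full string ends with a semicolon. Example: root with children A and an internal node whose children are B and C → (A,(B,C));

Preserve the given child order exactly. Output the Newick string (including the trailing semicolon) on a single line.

Answer: ((S,(W,V,M,F),B),C);

Derivation:
internal I2 with children ['I1', 'C']
  internal I1 with children ['S', 'I0', 'B']
    leaf 'S' → 'S'
    internal I0 with children ['W', 'V', 'M', 'F']
      leaf 'W' → 'W'
      leaf 'V' → 'V'
      leaf 'M' → 'M'
      leaf 'F' → 'F'
    → '(W,V,M,F)'
    leaf 'B' → 'B'
  → '(S,(W,V,M,F),B)'
  leaf 'C' → 'C'
→ '((S,(W,V,M,F),B),C)'
Final: ((S,(W,V,M,F),B),C);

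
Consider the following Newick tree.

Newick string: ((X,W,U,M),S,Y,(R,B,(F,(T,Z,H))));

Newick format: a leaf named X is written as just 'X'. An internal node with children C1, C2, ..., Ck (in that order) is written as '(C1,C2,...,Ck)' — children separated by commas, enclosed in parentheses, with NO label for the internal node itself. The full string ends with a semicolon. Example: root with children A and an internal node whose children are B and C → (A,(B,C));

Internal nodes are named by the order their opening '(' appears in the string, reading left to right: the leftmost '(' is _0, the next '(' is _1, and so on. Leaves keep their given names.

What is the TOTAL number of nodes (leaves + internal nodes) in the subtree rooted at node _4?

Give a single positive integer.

Answer: 4

Derivation:
Newick: ((X,W,U,M),S,Y,(R,B,(F,(T,Z,H))));
Locate _4: it is the '(' at position 23 (the 5th '(' reading left to right).
Query: subtree rooted at _4
_4: subtree_size = 1 + 3
  T: subtree_size = 1 + 0
  Z: subtree_size = 1 + 0
  H: subtree_size = 1 + 0
Total subtree size of _4: 4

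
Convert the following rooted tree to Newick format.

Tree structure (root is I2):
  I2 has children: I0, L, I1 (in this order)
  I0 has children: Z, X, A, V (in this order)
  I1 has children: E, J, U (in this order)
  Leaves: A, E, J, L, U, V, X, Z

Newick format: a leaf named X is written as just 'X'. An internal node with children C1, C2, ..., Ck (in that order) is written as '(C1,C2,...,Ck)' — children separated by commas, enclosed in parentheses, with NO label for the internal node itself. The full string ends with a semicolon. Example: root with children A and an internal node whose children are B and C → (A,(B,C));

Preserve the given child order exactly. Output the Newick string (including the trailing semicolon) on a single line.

internal I2 with children ['I0', 'L', 'I1']
  internal I0 with children ['Z', 'X', 'A', 'V']
    leaf 'Z' → 'Z'
    leaf 'X' → 'X'
    leaf 'A' → 'A'
    leaf 'V' → 'V'
  → '(Z,X,A,V)'
  leaf 'L' → 'L'
  internal I1 with children ['E', 'J', 'U']
    leaf 'E' → 'E'
    leaf 'J' → 'J'
    leaf 'U' → 'U'
  → '(E,J,U)'
→ '((Z,X,A,V),L,(E,J,U))'
Final: ((Z,X,A,V),L,(E,J,U));

Answer: ((Z,X,A,V),L,(E,J,U));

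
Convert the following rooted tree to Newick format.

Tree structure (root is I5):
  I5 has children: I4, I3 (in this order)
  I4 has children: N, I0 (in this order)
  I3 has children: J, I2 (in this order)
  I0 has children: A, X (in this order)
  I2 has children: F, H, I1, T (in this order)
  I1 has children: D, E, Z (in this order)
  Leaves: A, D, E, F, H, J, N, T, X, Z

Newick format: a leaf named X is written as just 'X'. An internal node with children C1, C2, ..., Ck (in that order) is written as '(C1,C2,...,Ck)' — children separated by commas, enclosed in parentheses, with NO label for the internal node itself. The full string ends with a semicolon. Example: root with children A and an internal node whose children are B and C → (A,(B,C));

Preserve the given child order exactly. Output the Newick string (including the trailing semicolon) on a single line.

internal I5 with children ['I4', 'I3']
  internal I4 with children ['N', 'I0']
    leaf 'N' → 'N'
    internal I0 with children ['A', 'X']
      leaf 'A' → 'A'
      leaf 'X' → 'X'
    → '(A,X)'
  → '(N,(A,X))'
  internal I3 with children ['J', 'I2']
    leaf 'J' → 'J'
    internal I2 with children ['F', 'H', 'I1', 'T']
      leaf 'F' → 'F'
      leaf 'H' → 'H'
      internal I1 with children ['D', 'E', 'Z']
        leaf 'D' → 'D'
        leaf 'E' → 'E'
        leaf 'Z' → 'Z'
      → '(D,E,Z)'
      leaf 'T' → 'T'
    → '(F,H,(D,E,Z),T)'
  → '(J,(F,H,(D,E,Z),T))'
→ '((N,(A,X)),(J,(F,H,(D,E,Z),T)))'
Final: ((N,(A,X)),(J,(F,H,(D,E,Z),T)));

Answer: ((N,(A,X)),(J,(F,H,(D,E,Z),T)));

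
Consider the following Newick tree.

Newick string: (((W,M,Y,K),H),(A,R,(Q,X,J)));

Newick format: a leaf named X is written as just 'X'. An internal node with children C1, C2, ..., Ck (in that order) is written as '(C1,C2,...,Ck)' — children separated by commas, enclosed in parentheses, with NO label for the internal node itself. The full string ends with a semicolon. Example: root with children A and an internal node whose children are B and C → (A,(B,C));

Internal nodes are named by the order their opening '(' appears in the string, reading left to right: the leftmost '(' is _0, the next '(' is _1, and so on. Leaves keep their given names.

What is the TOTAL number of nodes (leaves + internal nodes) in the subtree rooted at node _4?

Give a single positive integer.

Newick: (((W,M,Y,K),H),(A,R,(Q,X,J)));
Locate _4: it is the '(' at position 20 (the 5th '(' reading left to right).
Query: subtree rooted at _4
_4: subtree_size = 1 + 3
  Q: subtree_size = 1 + 0
  X: subtree_size = 1 + 0
  J: subtree_size = 1 + 0
Total subtree size of _4: 4

Answer: 4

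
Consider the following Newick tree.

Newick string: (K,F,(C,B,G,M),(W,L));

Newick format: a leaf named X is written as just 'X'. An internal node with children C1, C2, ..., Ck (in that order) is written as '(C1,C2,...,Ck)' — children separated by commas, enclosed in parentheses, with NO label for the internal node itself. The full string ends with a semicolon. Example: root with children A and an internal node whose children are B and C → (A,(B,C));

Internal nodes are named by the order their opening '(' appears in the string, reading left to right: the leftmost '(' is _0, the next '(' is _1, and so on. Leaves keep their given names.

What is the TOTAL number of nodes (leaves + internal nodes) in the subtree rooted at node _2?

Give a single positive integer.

Answer: 3

Derivation:
Newick: (K,F,(C,B,G,M),(W,L));
Locate _2: it is the '(' at position 15 (the 3rd '(' reading left to right).
Query: subtree rooted at _2
_2: subtree_size = 1 + 2
  W: subtree_size = 1 + 0
  L: subtree_size = 1 + 0
Total subtree size of _2: 3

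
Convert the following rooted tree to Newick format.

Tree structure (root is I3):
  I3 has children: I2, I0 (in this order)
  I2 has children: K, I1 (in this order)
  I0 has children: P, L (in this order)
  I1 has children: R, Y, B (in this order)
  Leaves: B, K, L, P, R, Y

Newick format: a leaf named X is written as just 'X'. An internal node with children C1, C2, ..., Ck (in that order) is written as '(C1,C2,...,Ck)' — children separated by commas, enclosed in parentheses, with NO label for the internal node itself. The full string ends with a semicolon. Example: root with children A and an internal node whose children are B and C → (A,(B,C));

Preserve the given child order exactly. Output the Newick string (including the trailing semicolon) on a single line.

internal I3 with children ['I2', 'I0']
  internal I2 with children ['K', 'I1']
    leaf 'K' → 'K'
    internal I1 with children ['R', 'Y', 'B']
      leaf 'R' → 'R'
      leaf 'Y' → 'Y'
      leaf 'B' → 'B'
    → '(R,Y,B)'
  → '(K,(R,Y,B))'
  internal I0 with children ['P', 'L']
    leaf 'P' → 'P'
    leaf 'L' → 'L'
  → '(P,L)'
→ '((K,(R,Y,B)),(P,L))'
Final: ((K,(R,Y,B)),(P,L));

Answer: ((K,(R,Y,B)),(P,L));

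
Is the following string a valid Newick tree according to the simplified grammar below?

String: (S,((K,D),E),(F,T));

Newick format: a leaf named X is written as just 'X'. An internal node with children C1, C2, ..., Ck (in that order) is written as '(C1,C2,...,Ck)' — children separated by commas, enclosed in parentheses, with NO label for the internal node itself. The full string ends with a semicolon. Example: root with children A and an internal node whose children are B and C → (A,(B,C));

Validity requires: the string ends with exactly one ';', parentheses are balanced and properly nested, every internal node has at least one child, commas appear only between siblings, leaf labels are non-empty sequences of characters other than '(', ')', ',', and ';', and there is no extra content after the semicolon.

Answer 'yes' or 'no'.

Answer: yes

Derivation:
Input: (S,((K,D),E),(F,T));
Paren balance: 4 '(' vs 4 ')' OK
Ends with single ';': True
Full parse: OK
Valid: True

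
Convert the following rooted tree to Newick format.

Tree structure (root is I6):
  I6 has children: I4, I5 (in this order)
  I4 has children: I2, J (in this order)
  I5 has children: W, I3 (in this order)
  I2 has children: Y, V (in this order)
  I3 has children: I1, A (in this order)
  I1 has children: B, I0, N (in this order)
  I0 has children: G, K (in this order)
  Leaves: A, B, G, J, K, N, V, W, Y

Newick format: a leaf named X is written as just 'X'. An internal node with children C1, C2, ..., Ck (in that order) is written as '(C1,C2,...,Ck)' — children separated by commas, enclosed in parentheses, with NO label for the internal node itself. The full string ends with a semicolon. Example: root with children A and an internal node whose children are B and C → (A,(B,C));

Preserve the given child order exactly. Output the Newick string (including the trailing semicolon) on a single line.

Answer: (((Y,V),J),(W,((B,(G,K),N),A)));

Derivation:
internal I6 with children ['I4', 'I5']
  internal I4 with children ['I2', 'J']
    internal I2 with children ['Y', 'V']
      leaf 'Y' → 'Y'
      leaf 'V' → 'V'
    → '(Y,V)'
    leaf 'J' → 'J'
  → '((Y,V),J)'
  internal I5 with children ['W', 'I3']
    leaf 'W' → 'W'
    internal I3 with children ['I1', 'A']
      internal I1 with children ['B', 'I0', 'N']
        leaf 'B' → 'B'
        internal I0 with children ['G', 'K']
          leaf 'G' → 'G'
          leaf 'K' → 'K'
        → '(G,K)'
        leaf 'N' → 'N'
      → '(B,(G,K),N)'
      leaf 'A' → 'A'
    → '((B,(G,K),N),A)'
  → '(W,((B,(G,K),N),A))'
→ '(((Y,V),J),(W,((B,(G,K),N),A)))'
Final: (((Y,V),J),(W,((B,(G,K),N),A)));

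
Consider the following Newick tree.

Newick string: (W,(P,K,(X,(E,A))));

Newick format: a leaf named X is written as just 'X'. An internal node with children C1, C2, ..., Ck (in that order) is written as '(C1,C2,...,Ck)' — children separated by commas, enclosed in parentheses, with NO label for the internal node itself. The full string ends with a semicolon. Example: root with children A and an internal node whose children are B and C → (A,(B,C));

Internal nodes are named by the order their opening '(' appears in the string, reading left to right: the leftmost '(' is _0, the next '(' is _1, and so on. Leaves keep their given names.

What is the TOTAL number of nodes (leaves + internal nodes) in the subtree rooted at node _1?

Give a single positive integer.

Newick: (W,(P,K,(X,(E,A))));
Locate _1: it is the '(' at position 3 (the 2nd '(' reading left to right).
Query: subtree rooted at _1
_1: subtree_size = 1 + 7
  P: subtree_size = 1 + 0
  K: subtree_size = 1 + 0
  _2: subtree_size = 1 + 4
    X: subtree_size = 1 + 0
    _3: subtree_size = 1 + 2
      E: subtree_size = 1 + 0
      A: subtree_size = 1 + 0
Total subtree size of _1: 8

Answer: 8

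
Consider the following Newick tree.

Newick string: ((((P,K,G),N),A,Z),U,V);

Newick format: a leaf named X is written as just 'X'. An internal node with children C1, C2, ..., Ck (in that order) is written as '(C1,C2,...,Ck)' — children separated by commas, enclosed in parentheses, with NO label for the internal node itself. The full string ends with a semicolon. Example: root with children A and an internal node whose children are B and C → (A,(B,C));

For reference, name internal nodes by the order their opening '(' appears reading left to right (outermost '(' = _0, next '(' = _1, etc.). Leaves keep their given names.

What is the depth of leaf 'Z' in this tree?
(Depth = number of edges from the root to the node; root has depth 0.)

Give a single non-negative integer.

Answer: 2

Derivation:
Newick: ((((P,K,G),N),A,Z),U,V);
Naming internals by '(' encounter order: outermost '(' = _0, next = _1, ...
Query node: Z
Path from root: _0 -> _1 -> Z
Depth of Z: 2 (number of edges from root)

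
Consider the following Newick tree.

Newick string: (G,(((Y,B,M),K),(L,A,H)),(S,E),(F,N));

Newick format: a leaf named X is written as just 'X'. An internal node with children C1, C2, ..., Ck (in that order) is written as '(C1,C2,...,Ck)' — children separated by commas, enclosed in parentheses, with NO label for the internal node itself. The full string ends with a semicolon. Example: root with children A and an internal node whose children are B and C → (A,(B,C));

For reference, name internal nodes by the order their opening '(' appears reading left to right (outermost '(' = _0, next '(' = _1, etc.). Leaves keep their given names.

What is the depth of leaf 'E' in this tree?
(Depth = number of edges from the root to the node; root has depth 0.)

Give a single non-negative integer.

Answer: 2

Derivation:
Newick: (G,(((Y,B,M),K),(L,A,H)),(S,E),(F,N));
Naming internals by '(' encounter order: outermost '(' = _0, next = _1, ...
Query node: E
Path from root: _0 -> _5 -> E
Depth of E: 2 (number of edges from root)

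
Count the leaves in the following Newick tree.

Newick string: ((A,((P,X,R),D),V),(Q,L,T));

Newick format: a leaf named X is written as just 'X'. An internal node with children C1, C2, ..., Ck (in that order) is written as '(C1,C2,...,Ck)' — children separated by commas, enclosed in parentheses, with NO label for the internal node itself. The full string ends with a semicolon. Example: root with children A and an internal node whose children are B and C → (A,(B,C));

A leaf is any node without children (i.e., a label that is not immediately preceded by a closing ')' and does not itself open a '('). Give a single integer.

Newick: ((A,((P,X,R),D),V),(Q,L,T));
Scan left-to-right; a leaf is any maximal label run not followed by '(':
  pos 2: leaf 'A' → count = 1
  pos 6: leaf 'P' → count = 2
  pos 8: leaf 'X' → count = 3
  pos 10: leaf 'R' → count = 4
  pos 13: leaf 'D' → count = 5
  pos 16: leaf 'V' → count = 6
  pos 20: leaf 'Q' → count = 7
  pos 22: leaf 'L' → count = 8
  pos 24: leaf 'T' → count = 9
Total leaves: 9

Answer: 9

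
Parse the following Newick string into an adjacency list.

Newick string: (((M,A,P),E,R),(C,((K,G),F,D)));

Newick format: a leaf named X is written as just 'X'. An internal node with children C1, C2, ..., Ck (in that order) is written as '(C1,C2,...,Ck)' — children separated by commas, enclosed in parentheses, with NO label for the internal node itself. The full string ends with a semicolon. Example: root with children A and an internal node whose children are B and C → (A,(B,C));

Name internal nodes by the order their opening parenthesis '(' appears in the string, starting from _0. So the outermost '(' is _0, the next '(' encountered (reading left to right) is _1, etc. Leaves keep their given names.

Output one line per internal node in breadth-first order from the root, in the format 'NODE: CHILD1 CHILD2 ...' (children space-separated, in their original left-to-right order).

Input: (((M,A,P),E,R),(C,((K,G),F,D)));
Scanning left-to-right, naming '(' by encounter order:
  pos 0: '(' -> open internal node _0 (depth 1)
  pos 1: '(' -> open internal node _1 (depth 2)
  pos 2: '(' -> open internal node _2 (depth 3)
  pos 8: ')' -> close internal node _2 (now at depth 2)
  pos 13: ')' -> close internal node _1 (now at depth 1)
  pos 15: '(' -> open internal node _3 (depth 2)
  pos 18: '(' -> open internal node _4 (depth 3)
  pos 19: '(' -> open internal node _5 (depth 4)
  pos 23: ')' -> close internal node _5 (now at depth 3)
  pos 28: ')' -> close internal node _4 (now at depth 2)
  pos 29: ')' -> close internal node _3 (now at depth 1)
  pos 30: ')' -> close internal node _0 (now at depth 0)
Total internal nodes: 6
BFS adjacency from root:
  _0: _1 _3
  _1: _2 E R
  _3: C _4
  _2: M A P
  _4: _5 F D
  _5: K G

Answer: _0: _1 _3
_1: _2 E R
_3: C _4
_2: M A P
_4: _5 F D
_5: K G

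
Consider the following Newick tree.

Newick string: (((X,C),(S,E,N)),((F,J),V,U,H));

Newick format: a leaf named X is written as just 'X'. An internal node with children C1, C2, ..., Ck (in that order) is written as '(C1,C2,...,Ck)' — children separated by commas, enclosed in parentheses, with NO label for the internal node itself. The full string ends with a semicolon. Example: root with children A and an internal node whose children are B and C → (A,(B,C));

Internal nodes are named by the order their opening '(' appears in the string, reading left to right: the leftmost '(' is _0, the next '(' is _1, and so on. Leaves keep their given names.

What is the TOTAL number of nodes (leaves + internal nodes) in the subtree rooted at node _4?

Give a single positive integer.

Newick: (((X,C),(S,E,N)),((F,J),V,U,H));
Locate _4: it is the '(' at position 17 (the 5th '(' reading left to right).
Query: subtree rooted at _4
_4: subtree_size = 1 + 6
  _5: subtree_size = 1 + 2
    F: subtree_size = 1 + 0
    J: subtree_size = 1 + 0
  V: subtree_size = 1 + 0
  U: subtree_size = 1 + 0
  H: subtree_size = 1 + 0
Total subtree size of _4: 7

Answer: 7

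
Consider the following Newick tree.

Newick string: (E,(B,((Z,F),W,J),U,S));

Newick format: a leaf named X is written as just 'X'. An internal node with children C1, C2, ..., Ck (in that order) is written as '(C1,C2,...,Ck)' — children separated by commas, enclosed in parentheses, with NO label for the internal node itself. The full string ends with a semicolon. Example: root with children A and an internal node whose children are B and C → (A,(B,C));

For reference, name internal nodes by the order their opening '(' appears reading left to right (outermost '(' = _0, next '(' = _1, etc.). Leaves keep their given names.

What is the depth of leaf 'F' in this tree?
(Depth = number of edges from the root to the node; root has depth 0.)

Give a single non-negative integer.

Newick: (E,(B,((Z,F),W,J),U,S));
Naming internals by '(' encounter order: outermost '(' = _0, next = _1, ...
Query node: F
Path from root: _0 -> _1 -> _2 -> _3 -> F
Depth of F: 4 (number of edges from root)

Answer: 4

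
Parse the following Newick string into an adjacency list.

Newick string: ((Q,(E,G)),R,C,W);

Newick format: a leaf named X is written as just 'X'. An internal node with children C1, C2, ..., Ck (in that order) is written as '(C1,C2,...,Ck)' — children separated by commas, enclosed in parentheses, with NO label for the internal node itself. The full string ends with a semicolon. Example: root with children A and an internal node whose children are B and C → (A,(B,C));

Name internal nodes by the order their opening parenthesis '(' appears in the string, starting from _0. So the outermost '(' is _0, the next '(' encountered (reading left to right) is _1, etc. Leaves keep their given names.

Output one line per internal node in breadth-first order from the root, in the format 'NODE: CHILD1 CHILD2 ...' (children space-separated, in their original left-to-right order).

Input: ((Q,(E,G)),R,C,W);
Scanning left-to-right, naming '(' by encounter order:
  pos 0: '(' -> open internal node _0 (depth 1)
  pos 1: '(' -> open internal node _1 (depth 2)
  pos 4: '(' -> open internal node _2 (depth 3)
  pos 8: ')' -> close internal node _2 (now at depth 2)
  pos 9: ')' -> close internal node _1 (now at depth 1)
  pos 16: ')' -> close internal node _0 (now at depth 0)
Total internal nodes: 3
BFS adjacency from root:
  _0: _1 R C W
  _1: Q _2
  _2: E G

Answer: _0: _1 R C W
_1: Q _2
_2: E G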